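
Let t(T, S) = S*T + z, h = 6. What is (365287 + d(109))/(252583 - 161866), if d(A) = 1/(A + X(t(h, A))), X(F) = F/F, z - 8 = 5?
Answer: 13393857/3326290 ≈ 4.0267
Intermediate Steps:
z = 13 (z = 8 + 5 = 13)
t(T, S) = 13 + S*T (t(T, S) = S*T + 13 = 13 + S*T)
X(F) = 1
d(A) = 1/(1 + A) (d(A) = 1/(A + 1) = 1/(1 + A))
(365287 + d(109))/(252583 - 161866) = (365287 + 1/(1 + 109))/(252583 - 161866) = (365287 + 1/110)/90717 = (365287 + 1/110)*(1/90717) = (40181571/110)*(1/90717) = 13393857/3326290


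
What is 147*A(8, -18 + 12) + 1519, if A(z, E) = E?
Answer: 637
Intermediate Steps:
147*A(8, -18 + 12) + 1519 = 147*(-18 + 12) + 1519 = 147*(-6) + 1519 = -882 + 1519 = 637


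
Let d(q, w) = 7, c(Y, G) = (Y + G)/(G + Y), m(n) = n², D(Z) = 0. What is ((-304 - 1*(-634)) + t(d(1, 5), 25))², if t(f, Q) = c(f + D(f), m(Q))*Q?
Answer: 126025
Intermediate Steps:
c(Y, G) = 1 (c(Y, G) = (G + Y)/(G + Y) = 1)
t(f, Q) = Q (t(f, Q) = 1*Q = Q)
((-304 - 1*(-634)) + t(d(1, 5), 25))² = ((-304 - 1*(-634)) + 25)² = ((-304 + 634) + 25)² = (330 + 25)² = 355² = 126025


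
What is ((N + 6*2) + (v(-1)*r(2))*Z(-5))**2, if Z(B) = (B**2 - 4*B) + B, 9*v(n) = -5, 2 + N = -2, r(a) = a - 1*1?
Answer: 16384/81 ≈ 202.27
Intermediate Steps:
r(a) = -1 + a (r(a) = a - 1 = -1 + a)
N = -4 (N = -2 - 2 = -4)
v(n) = -5/9 (v(n) = (1/9)*(-5) = -5/9)
Z(B) = B**2 - 3*B
((N + 6*2) + (v(-1)*r(2))*Z(-5))**2 = ((-4 + 6*2) + (-5*(-1 + 2)/9)*(-5*(-3 - 5)))**2 = ((-4 + 12) + (-5/9*1)*(-5*(-8)))**2 = (8 - 5/9*40)**2 = (8 - 200/9)**2 = (-128/9)**2 = 16384/81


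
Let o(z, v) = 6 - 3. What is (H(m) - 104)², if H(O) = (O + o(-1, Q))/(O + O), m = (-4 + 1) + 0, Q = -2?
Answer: 10816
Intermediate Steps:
o(z, v) = 3
m = -3 (m = -3 + 0 = -3)
H(O) = (3 + O)/(2*O) (H(O) = (O + 3)/(O + O) = (3 + O)/((2*O)) = (3 + O)*(1/(2*O)) = (3 + O)/(2*O))
(H(m) - 104)² = ((½)*(3 - 3)/(-3) - 104)² = ((½)*(-⅓)*0 - 104)² = (0 - 104)² = (-104)² = 10816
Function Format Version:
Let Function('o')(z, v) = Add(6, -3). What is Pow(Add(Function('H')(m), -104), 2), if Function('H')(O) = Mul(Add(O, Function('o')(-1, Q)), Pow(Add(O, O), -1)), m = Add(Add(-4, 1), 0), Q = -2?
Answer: 10816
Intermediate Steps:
Function('o')(z, v) = 3
m = -3 (m = Add(-3, 0) = -3)
Function('H')(O) = Mul(Rational(1, 2), Pow(O, -1), Add(3, O)) (Function('H')(O) = Mul(Add(O, 3), Pow(Add(O, O), -1)) = Mul(Add(3, O), Pow(Mul(2, O), -1)) = Mul(Add(3, O), Mul(Rational(1, 2), Pow(O, -1))) = Mul(Rational(1, 2), Pow(O, -1), Add(3, O)))
Pow(Add(Function('H')(m), -104), 2) = Pow(Add(Mul(Rational(1, 2), Pow(-3, -1), Add(3, -3)), -104), 2) = Pow(Add(Mul(Rational(1, 2), Rational(-1, 3), 0), -104), 2) = Pow(Add(0, -104), 2) = Pow(-104, 2) = 10816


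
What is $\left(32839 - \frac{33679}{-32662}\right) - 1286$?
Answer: $\frac{1030617765}{32662} \approx 31554.0$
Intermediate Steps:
$\left(32839 - \frac{33679}{-32662}\right) - 1286 = \left(32839 - - \frac{33679}{32662}\right) - 1286 = \left(32839 + \frac{33679}{32662}\right) - 1286 = \frac{1072621097}{32662} - 1286 = \frac{1030617765}{32662}$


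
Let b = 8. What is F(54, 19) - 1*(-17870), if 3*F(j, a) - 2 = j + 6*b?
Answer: 53714/3 ≈ 17905.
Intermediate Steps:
F(j, a) = 50/3 + j/3 (F(j, a) = ⅔ + (j + 6*8)/3 = ⅔ + (j + 48)/3 = ⅔ + (48 + j)/3 = ⅔ + (16 + j/3) = 50/3 + j/3)
F(54, 19) - 1*(-17870) = (50/3 + (⅓)*54) - 1*(-17870) = (50/3 + 18) + 17870 = 104/3 + 17870 = 53714/3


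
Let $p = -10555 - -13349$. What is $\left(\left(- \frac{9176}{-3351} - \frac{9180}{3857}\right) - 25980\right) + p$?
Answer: $- \frac{299669945450}{12924807} \approx -23186.0$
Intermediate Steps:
$p = 2794$ ($p = -10555 + 13349 = 2794$)
$\left(\left(- \frac{9176}{-3351} - \frac{9180}{3857}\right) - 25980\right) + p = \left(\left(- \frac{9176}{-3351} - \frac{9180}{3857}\right) - 25980\right) + 2794 = \left(\left(\left(-9176\right) \left(- \frac{1}{3351}\right) - \frac{9180}{3857}\right) - 25980\right) + 2794 = \left(\left(\frac{9176}{3351} - \frac{9180}{3857}\right) - 25980\right) + 2794 = \left(\frac{4629652}{12924807} - 25980\right) + 2794 = - \frac{335781856208}{12924807} + 2794 = - \frac{299669945450}{12924807}$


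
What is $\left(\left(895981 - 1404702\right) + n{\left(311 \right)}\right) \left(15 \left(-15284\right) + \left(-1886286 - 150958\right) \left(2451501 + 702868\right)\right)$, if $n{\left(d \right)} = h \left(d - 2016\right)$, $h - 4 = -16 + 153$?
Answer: $4814048145336789296$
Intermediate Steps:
$h = 141$ ($h = 4 + \left(-16 + 153\right) = 4 + 137 = 141$)
$n{\left(d \right)} = -284256 + 141 d$ ($n{\left(d \right)} = 141 \left(d - 2016\right) = 141 \left(-2016 + d\right) = -284256 + 141 d$)
$\left(\left(895981 - 1404702\right) + n{\left(311 \right)}\right) \left(15 \left(-15284\right) + \left(-1886286 - 150958\right) \left(2451501 + 702868\right)\right) = \left(\left(895981 - 1404702\right) + \left(-284256 + 141 \cdot 311\right)\right) \left(15 \left(-15284\right) + \left(-1886286 - 150958\right) \left(2451501 + 702868\right)\right) = \left(-508721 + \left(-284256 + 43851\right)\right) \left(-229260 - 6426219319036\right) = \left(-508721 - 240405\right) \left(-229260 - 6426219319036\right) = \left(-749126\right) \left(-6426219548296\right) = 4814048145336789296$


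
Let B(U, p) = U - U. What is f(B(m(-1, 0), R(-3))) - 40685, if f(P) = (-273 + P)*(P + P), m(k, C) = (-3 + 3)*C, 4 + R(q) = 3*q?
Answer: -40685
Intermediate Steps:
R(q) = -4 + 3*q
m(k, C) = 0 (m(k, C) = 0*C = 0)
B(U, p) = 0
f(P) = 2*P*(-273 + P) (f(P) = (-273 + P)*(2*P) = 2*P*(-273 + P))
f(B(m(-1, 0), R(-3))) - 40685 = 2*0*(-273 + 0) - 40685 = 2*0*(-273) - 40685 = 0 - 40685 = -40685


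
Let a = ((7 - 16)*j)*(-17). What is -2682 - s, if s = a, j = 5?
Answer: -3447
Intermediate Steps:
a = 765 (a = ((7 - 16)*5)*(-17) = -9*5*(-17) = -45*(-17) = 765)
s = 765
-2682 - s = -2682 - 1*765 = -2682 - 765 = -3447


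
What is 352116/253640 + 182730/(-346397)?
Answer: 18906072213/21965033770 ≈ 0.86073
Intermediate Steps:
352116/253640 + 182730/(-346397) = 352116*(1/253640) + 182730*(-1/346397) = 88029/63410 - 182730/346397 = 18906072213/21965033770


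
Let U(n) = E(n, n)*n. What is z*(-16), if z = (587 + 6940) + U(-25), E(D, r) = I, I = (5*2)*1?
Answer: -116432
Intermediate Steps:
I = 10 (I = 10*1 = 10)
E(D, r) = 10
U(n) = 10*n
z = 7277 (z = (587 + 6940) + 10*(-25) = 7527 - 250 = 7277)
z*(-16) = 7277*(-16) = -116432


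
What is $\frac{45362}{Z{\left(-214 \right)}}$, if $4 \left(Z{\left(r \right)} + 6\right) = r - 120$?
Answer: $- \frac{90724}{179} \approx -506.84$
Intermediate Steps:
$Z{\left(r \right)} = -36 + \frac{r}{4}$ ($Z{\left(r \right)} = -6 + \frac{r - 120}{4} = -6 + \frac{-120 + r}{4} = -6 + \left(-30 + \frac{r}{4}\right) = -36 + \frac{r}{4}$)
$\frac{45362}{Z{\left(-214 \right)}} = \frac{45362}{-36 + \frac{1}{4} \left(-214\right)} = \frac{45362}{-36 - \frac{107}{2}} = \frac{45362}{- \frac{179}{2}} = 45362 \left(- \frac{2}{179}\right) = - \frac{90724}{179}$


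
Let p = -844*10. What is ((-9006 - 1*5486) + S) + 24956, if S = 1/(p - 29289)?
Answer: 394796255/37729 ≈ 10464.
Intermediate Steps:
p = -8440
S = -1/37729 (S = 1/(-8440 - 29289) = 1/(-37729) = -1/37729 ≈ -2.6505e-5)
((-9006 - 1*5486) + S) + 24956 = ((-9006 - 1*5486) - 1/37729) + 24956 = ((-9006 - 5486) - 1/37729) + 24956 = (-14492 - 1/37729) + 24956 = -546768669/37729 + 24956 = 394796255/37729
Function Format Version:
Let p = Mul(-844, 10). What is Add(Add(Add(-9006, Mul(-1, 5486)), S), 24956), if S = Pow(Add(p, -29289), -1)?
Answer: Rational(394796255, 37729) ≈ 10464.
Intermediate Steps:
p = -8440
S = Rational(-1, 37729) (S = Pow(Add(-8440, -29289), -1) = Pow(-37729, -1) = Rational(-1, 37729) ≈ -2.6505e-5)
Add(Add(Add(-9006, Mul(-1, 5486)), S), 24956) = Add(Add(Add(-9006, Mul(-1, 5486)), Rational(-1, 37729)), 24956) = Add(Add(Add(-9006, -5486), Rational(-1, 37729)), 24956) = Add(Add(-14492, Rational(-1, 37729)), 24956) = Add(Rational(-546768669, 37729), 24956) = Rational(394796255, 37729)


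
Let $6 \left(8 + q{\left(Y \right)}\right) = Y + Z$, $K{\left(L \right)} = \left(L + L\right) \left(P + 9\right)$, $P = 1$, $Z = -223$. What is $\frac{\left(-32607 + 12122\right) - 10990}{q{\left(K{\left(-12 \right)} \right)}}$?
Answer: $\frac{188850}{511} \approx 369.57$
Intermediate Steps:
$K{\left(L \right)} = 20 L$ ($K{\left(L \right)} = \left(L + L\right) \left(1 + 9\right) = 2 L 10 = 20 L$)
$q{\left(Y \right)} = - \frac{271}{6} + \frac{Y}{6}$ ($q{\left(Y \right)} = -8 + \frac{Y - 223}{6} = -8 + \frac{-223 + Y}{6} = -8 + \left(- \frac{223}{6} + \frac{Y}{6}\right) = - \frac{271}{6} + \frac{Y}{6}$)
$\frac{\left(-32607 + 12122\right) - 10990}{q{\left(K{\left(-12 \right)} \right)}} = \frac{\left(-32607 + 12122\right) - 10990}{- \frac{271}{6} + \frac{20 \left(-12\right)}{6}} = \frac{-20485 - 10990}{- \frac{271}{6} + \frac{1}{6} \left(-240\right)} = - \frac{31475}{- \frac{271}{6} - 40} = - \frac{31475}{- \frac{511}{6}} = \left(-31475\right) \left(- \frac{6}{511}\right) = \frac{188850}{511}$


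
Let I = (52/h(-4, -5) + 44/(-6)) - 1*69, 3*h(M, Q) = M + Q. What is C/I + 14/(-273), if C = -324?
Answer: 37346/10959 ≈ 3.4078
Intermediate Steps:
h(M, Q) = M/3 + Q/3 (h(M, Q) = (M + Q)/3 = M/3 + Q/3)
I = -281/3 (I = (52/((⅓)*(-4) + (⅓)*(-5)) + 44/(-6)) - 1*69 = (52/(-4/3 - 5/3) + 44*(-⅙)) - 69 = (52/(-3) - 22/3) - 69 = (52*(-⅓) - 22/3) - 69 = (-52/3 - 22/3) - 69 = -74/3 - 69 = -281/3 ≈ -93.667)
C/I + 14/(-273) = -324/(-281/3) + 14/(-273) = -324*(-3/281) + 14*(-1/273) = 972/281 - 2/39 = 37346/10959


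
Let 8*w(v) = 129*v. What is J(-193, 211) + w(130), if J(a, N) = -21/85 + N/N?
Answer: 712981/340 ≈ 2097.0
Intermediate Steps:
w(v) = 129*v/8 (w(v) = (129*v)/8 = 129*v/8)
J(a, N) = 64/85 (J(a, N) = -21*1/85 + 1 = -21/85 + 1 = 64/85)
J(-193, 211) + w(130) = 64/85 + (129/8)*130 = 64/85 + 8385/4 = 712981/340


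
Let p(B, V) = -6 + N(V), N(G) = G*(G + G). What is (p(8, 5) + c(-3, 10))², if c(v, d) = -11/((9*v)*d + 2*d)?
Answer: 121242121/62500 ≈ 1939.9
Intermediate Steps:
N(G) = 2*G² (N(G) = G*(2*G) = 2*G²)
p(B, V) = -6 + 2*V²
c(v, d) = -11/(2*d + 9*d*v) (c(v, d) = -11/(9*d*v + 2*d) = -11/(2*d + 9*d*v))
(p(8, 5) + c(-3, 10))² = ((-6 + 2*5²) - 11/(10*(2 + 9*(-3))))² = ((-6 + 2*25) - 11*⅒/(2 - 27))² = ((-6 + 50) - 11*⅒/(-25))² = (44 - 11*⅒*(-1/25))² = (44 + 11/250)² = (11011/250)² = 121242121/62500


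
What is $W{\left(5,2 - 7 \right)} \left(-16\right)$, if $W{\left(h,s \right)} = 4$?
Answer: $-64$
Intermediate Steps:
$W{\left(5,2 - 7 \right)} \left(-16\right) = 4 \left(-16\right) = -64$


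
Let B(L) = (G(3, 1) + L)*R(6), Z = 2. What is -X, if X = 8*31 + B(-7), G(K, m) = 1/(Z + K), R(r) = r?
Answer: -1036/5 ≈ -207.20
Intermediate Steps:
G(K, m) = 1/(2 + K)
B(L) = 6/5 + 6*L (B(L) = (1/(2 + 3) + L)*6 = (1/5 + L)*6 = (⅕ + L)*6 = 6/5 + 6*L)
X = 1036/5 (X = 8*31 + (6/5 + 6*(-7)) = 248 + (6/5 - 42) = 248 - 204/5 = 1036/5 ≈ 207.20)
-X = -1*1036/5 = -1036/5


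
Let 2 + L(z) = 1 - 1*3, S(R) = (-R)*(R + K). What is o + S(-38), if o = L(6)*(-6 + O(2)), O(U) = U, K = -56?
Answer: -3556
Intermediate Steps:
S(R) = -R*(-56 + R) (S(R) = (-R)*(R - 56) = (-R)*(-56 + R) = -R*(-56 + R))
L(z) = -4 (L(z) = -2 + (1 - 1*3) = -2 + (1 - 3) = -2 - 2 = -4)
o = 16 (o = -4*(-6 + 2) = -4*(-4) = 16)
o + S(-38) = 16 - 38*(56 - 1*(-38)) = 16 - 38*(56 + 38) = 16 - 38*94 = 16 - 3572 = -3556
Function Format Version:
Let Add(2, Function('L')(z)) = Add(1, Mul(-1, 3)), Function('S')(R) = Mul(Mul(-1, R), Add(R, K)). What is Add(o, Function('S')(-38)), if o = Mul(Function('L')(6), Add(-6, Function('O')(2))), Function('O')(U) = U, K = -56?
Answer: -3556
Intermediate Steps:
Function('S')(R) = Mul(-1, R, Add(-56, R)) (Function('S')(R) = Mul(Mul(-1, R), Add(R, -56)) = Mul(Mul(-1, R), Add(-56, R)) = Mul(-1, R, Add(-56, R)))
Function('L')(z) = -4 (Function('L')(z) = Add(-2, Add(1, Mul(-1, 3))) = Add(-2, Add(1, -3)) = Add(-2, -2) = -4)
o = 16 (o = Mul(-4, Add(-6, 2)) = Mul(-4, -4) = 16)
Add(o, Function('S')(-38)) = Add(16, Mul(-38, Add(56, Mul(-1, -38)))) = Add(16, Mul(-38, Add(56, 38))) = Add(16, Mul(-38, 94)) = Add(16, -3572) = -3556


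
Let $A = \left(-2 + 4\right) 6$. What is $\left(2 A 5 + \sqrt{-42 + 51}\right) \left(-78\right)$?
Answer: $-9594$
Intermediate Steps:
$A = 12$ ($A = 2 \cdot 6 = 12$)
$\left(2 A 5 + \sqrt{-42 + 51}\right) \left(-78\right) = \left(2 \cdot 12 \cdot 5 + \sqrt{-42 + 51}\right) \left(-78\right) = \left(24 \cdot 5 + \sqrt{9}\right) \left(-78\right) = \left(120 + 3\right) \left(-78\right) = 123 \left(-78\right) = -9594$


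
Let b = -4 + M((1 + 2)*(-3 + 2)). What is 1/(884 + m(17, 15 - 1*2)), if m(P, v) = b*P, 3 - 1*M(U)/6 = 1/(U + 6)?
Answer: 1/1088 ≈ 0.00091912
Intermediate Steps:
M(U) = 18 - 6/(6 + U) (M(U) = 18 - 6/(U + 6) = 18 - 6/(6 + U))
b = 12 (b = -4 + 6*(17 + 3*((1 + 2)*(-3 + 2)))/(6 + (1 + 2)*(-3 + 2)) = -4 + 6*(17 + 3*(3*(-1)))/(6 + 3*(-1)) = -4 + 6*(17 + 3*(-3))/(6 - 3) = -4 + 6*(17 - 9)/3 = -4 + 6*(1/3)*8 = -4 + 16 = 12)
m(P, v) = 12*P
1/(884 + m(17, 15 - 1*2)) = 1/(884 + 12*17) = 1/(884 + 204) = 1/1088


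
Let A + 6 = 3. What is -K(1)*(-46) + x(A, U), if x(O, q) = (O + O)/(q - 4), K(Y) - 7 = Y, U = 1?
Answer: 370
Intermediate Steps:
K(Y) = 7 + Y
A = -3 (A = -6 + 3 = -3)
x(O, q) = 2*O/(-4 + q) (x(O, q) = (2*O)/(-4 + q) = 2*O/(-4 + q))
-K(1)*(-46) + x(A, U) = -(7 + 1)*(-46) + 2*(-3)/(-4 + 1) = -1*8*(-46) + 2*(-3)/(-3) = -8*(-46) + 2*(-3)*(-⅓) = 368 + 2 = 370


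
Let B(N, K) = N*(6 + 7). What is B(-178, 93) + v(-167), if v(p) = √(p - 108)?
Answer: -2314 + 5*I*√11 ≈ -2314.0 + 16.583*I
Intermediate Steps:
B(N, K) = 13*N (B(N, K) = N*13 = 13*N)
v(p) = √(-108 + p)
B(-178, 93) + v(-167) = 13*(-178) + √(-108 - 167) = -2314 + √(-275) = -2314 + 5*I*√11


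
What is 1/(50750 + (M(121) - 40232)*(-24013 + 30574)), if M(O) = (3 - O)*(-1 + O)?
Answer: -1/356815162 ≈ -2.8026e-9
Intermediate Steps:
M(O) = (-1 + O)*(3 - O)
1/(50750 + (M(121) - 40232)*(-24013 + 30574)) = 1/(50750 + ((-3 - 1*121² + 4*121) - 40232)*(-24013 + 30574)) = 1/(50750 + ((-3 - 1*14641 + 484) - 40232)*6561) = 1/(50750 + ((-3 - 14641 + 484) - 40232)*6561) = 1/(50750 + (-14160 - 40232)*6561) = 1/(50750 - 54392*6561) = 1/(50750 - 356865912) = 1/(-356815162) = -1/356815162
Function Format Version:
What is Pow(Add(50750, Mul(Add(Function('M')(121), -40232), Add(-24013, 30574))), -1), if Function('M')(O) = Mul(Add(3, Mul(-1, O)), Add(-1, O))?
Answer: Rational(-1, 356815162) ≈ -2.8026e-9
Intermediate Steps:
Function('M')(O) = Mul(Add(-1, O), Add(3, Mul(-1, O)))
Pow(Add(50750, Mul(Add(Function('M')(121), -40232), Add(-24013, 30574))), -1) = Pow(Add(50750, Mul(Add(Add(-3, Mul(-1, Pow(121, 2)), Mul(4, 121)), -40232), Add(-24013, 30574))), -1) = Pow(Add(50750, Mul(Add(Add(-3, Mul(-1, 14641), 484), -40232), 6561)), -1) = Pow(Add(50750, Mul(Add(Add(-3, -14641, 484), -40232), 6561)), -1) = Pow(Add(50750, Mul(Add(-14160, -40232), 6561)), -1) = Pow(Add(50750, Mul(-54392, 6561)), -1) = Pow(Add(50750, -356865912), -1) = Pow(-356815162, -1) = Rational(-1, 356815162)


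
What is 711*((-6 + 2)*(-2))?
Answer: 5688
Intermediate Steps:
711*((-6 + 2)*(-2)) = 711*(-4*(-2)) = 711*8 = 5688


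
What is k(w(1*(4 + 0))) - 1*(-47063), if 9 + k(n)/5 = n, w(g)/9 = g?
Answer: 47198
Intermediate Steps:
w(g) = 9*g
k(n) = -45 + 5*n
k(w(1*(4 + 0))) - 1*(-47063) = (-45 + 5*(9*(1*(4 + 0)))) - 1*(-47063) = (-45 + 5*(9*(1*4))) + 47063 = (-45 + 5*(9*4)) + 47063 = (-45 + 5*36) + 47063 = (-45 + 180) + 47063 = 135 + 47063 = 47198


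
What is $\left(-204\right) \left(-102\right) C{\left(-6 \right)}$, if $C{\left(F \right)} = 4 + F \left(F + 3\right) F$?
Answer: $-2164032$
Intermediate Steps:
$C{\left(F \right)} = 4 + F^{2} \left(3 + F\right)$ ($C{\left(F \right)} = 4 + F \left(3 + F\right) F = 4 + F F \left(3 + F\right) = 4 + F^{2} \left(3 + F\right)$)
$\left(-204\right) \left(-102\right) C{\left(-6 \right)} = \left(-204\right) \left(-102\right) \left(4 + \left(-6\right)^{3} + 3 \left(-6\right)^{2}\right) = 20808 \left(4 - 216 + 3 \cdot 36\right) = 20808 \left(4 - 216 + 108\right) = 20808 \left(-104\right) = -2164032$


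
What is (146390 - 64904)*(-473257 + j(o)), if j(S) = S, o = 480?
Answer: -38524706622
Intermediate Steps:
(146390 - 64904)*(-473257 + j(o)) = (146390 - 64904)*(-473257 + 480) = 81486*(-472777) = -38524706622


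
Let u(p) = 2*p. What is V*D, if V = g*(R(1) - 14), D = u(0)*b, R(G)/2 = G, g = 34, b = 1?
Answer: 0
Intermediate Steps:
R(G) = 2*G
D = 0 (D = (2*0)*1 = 0*1 = 0)
V = -408 (V = 34*(2*1 - 14) = 34*(2 - 14) = 34*(-12) = -408)
V*D = -408*0 = 0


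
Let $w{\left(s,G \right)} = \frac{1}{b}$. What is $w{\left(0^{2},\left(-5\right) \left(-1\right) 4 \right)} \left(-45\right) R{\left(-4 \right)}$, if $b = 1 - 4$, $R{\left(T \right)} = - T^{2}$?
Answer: $-240$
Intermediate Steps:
$b = -3$
$w{\left(s,G \right)} = - \frac{1}{3}$ ($w{\left(s,G \right)} = \frac{1}{-3} = - \frac{1}{3}$)
$w{\left(0^{2},\left(-5\right) \left(-1\right) 4 \right)} \left(-45\right) R{\left(-4 \right)} = \left(- \frac{1}{3}\right) \left(-45\right) \left(- \left(-4\right)^{2}\right) = 15 \left(\left(-1\right) 16\right) = 15 \left(-16\right) = -240$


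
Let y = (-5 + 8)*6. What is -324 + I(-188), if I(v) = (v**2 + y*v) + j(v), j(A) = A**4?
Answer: 1249229972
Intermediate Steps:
y = 18 (y = 3*6 = 18)
I(v) = v**2 + v**4 + 18*v (I(v) = (v**2 + 18*v) + v**4 = v**2 + v**4 + 18*v)
-324 + I(-188) = -324 - 188*(18 - 188 + (-188)**3) = -324 - 188*(18 - 188 - 6644672) = -324 - 188*(-6644842) = -324 + 1249230296 = 1249229972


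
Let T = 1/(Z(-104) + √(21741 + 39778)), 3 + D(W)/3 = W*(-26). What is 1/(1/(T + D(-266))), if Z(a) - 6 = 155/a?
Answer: 13794951103501/665169543 + 10816*√61519/665169543 ≈ 20739.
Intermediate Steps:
D(W) = -9 - 78*W (D(W) = -9 + 3*(W*(-26)) = -9 + 3*(-26*W) = -9 - 78*W)
Z(a) = 6 + 155/a
T = 1/(469/104 + √61519) (T = 1/((6 + 155/(-104)) + √(21741 + 39778)) = 1/((6 + 155*(-1/104)) + √61519) = 1/((6 - 155/104) + √61519) = 1/(469/104 + √61519) ≈ 0.0039598)
1/(1/(T + D(-266))) = 1/(1/((-48776/665169543 + 10816*√61519/665169543) + (-9 - 78*(-266)))) = 1/(1/((-48776/665169543 + 10816*√61519/665169543) + (-9 + 20748))) = 1/(1/((-48776/665169543 + 10816*√61519/665169543) + 20739)) = 1/(1/(13794951103501/665169543 + 10816*√61519/665169543)) = 13794951103501/665169543 + 10816*√61519/665169543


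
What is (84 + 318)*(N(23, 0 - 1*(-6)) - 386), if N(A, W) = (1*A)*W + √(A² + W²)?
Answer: -99696 + 402*√565 ≈ -90141.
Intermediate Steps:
N(A, W) = √(A² + W²) + A*W (N(A, W) = A*W + √(A² + W²) = √(A² + W²) + A*W)
(84 + 318)*(N(23, 0 - 1*(-6)) - 386) = (84 + 318)*((√(23² + (0 - 1*(-6))²) + 23*(0 - 1*(-6))) - 386) = 402*((√(529 + (0 + 6)²) + 23*(0 + 6)) - 386) = 402*((√(529 + 6²) + 23*6) - 386) = 402*((√(529 + 36) + 138) - 386) = 402*((√565 + 138) - 386) = 402*((138 + √565) - 386) = 402*(-248 + √565) = -99696 + 402*√565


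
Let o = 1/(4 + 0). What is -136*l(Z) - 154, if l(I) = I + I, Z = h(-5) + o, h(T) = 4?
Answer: -1310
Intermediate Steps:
o = ¼ (o = 1/4 = ¼ ≈ 0.25000)
Z = 17/4 (Z = 4 + ¼ = 17/4 ≈ 4.2500)
l(I) = 2*I
-136*l(Z) - 154 = -272*17/4 - 154 = -136*17/2 - 154 = -1156 - 154 = -1310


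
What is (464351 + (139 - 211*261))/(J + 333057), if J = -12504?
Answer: 45491/35617 ≈ 1.2772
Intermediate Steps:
(464351 + (139 - 211*261))/(J + 333057) = (464351 + (139 - 211*261))/(-12504 + 333057) = (464351 + (139 - 55071))/320553 = (464351 - 54932)*(1/320553) = 409419*(1/320553) = 45491/35617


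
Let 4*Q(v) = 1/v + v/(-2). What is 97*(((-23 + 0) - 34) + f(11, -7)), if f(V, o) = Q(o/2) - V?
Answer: -734775/112 ≈ -6560.5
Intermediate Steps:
Q(v) = -v/8 + 1/(4*v) (Q(v) = (1/v + v/(-2))/4 = (1/v + v*(-½))/4 = (1/v - v/2)/4 = -v/8 + 1/(4*v))
f(V, o) = -V + (2 - o²/4)/(4*o) (f(V, o) = (2 - (o/2)²)/(8*((o/2))) - V = (2/o)*(2 - o²/4)/8 - V = (2 - o²/4)/(4*o) - V = -V + (2 - o²/4)/(4*o))
97*(((-23 + 0) - 34) + f(11, -7)) = 97*(((-23 + 0) - 34) + ((½)/(-7) - 1*11 - 1/16*(-7))) = 97*((-23 - 34) + ((½)*(-⅐) - 11 + 7/16)) = 97*(-57 + (-1/14 - 11 + 7/16)) = 97*(-57 - 1191/112) = 97*(-7575/112) = -734775/112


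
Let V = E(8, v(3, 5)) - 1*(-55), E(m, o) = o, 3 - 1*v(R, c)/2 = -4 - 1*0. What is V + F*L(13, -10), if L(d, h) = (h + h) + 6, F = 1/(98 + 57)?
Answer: 10681/155 ≈ 68.910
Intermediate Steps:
v(R, c) = 14 (v(R, c) = 6 - 2*(-4 - 1*0) = 6 - 2*(-4 + 0) = 6 - 2*(-4) = 6 + 8 = 14)
F = 1/155 ≈ 0.0064516
L(d, h) = 6 + 2*h (L(d, h) = 2*h + 6 = 6 + 2*h)
V = 69 (V = 14 - 1*(-55) = 14 + 55 = 69)
V + F*L(13, -10) = 69 + (6 + 2*(-10))/155 = 69 + (6 - 20)/155 = 69 + (1/155)*(-14) = 69 - 14/155 = 10681/155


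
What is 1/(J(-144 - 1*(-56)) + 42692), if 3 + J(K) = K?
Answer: 1/42601 ≈ 2.3474e-5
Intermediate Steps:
J(K) = -3 + K
1/(J(-144 - 1*(-56)) + 42692) = 1/((-3 + (-144 - 1*(-56))) + 42692) = 1/((-3 + (-144 + 56)) + 42692) = 1/((-3 - 88) + 42692) = 1/(-91 + 42692) = 1/42601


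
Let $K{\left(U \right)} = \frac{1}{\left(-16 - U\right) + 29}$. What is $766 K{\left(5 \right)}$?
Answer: $\frac{383}{4} \approx 95.75$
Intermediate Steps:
$K{\left(U \right)} = \frac{1}{13 - U}$
$766 K{\left(5 \right)} = 766 \left(- \frac{1}{-13 + 5}\right) = 766 \left(- \frac{1}{-8}\right) = 766 \left(\left(-1\right) \left(- \frac{1}{8}\right)\right) = 766 \cdot \frac{1}{8} = \frac{383}{4}$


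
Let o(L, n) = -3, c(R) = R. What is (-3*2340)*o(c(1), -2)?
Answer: 21060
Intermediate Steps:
(-3*2340)*o(c(1), -2) = -3*2340*(-3) = -7020*(-3) = 21060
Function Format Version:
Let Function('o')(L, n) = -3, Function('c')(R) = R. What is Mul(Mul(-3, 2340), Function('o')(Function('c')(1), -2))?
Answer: 21060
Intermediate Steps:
Mul(Mul(-3, 2340), Function('o')(Function('c')(1), -2)) = Mul(Mul(-3, 2340), -3) = Mul(-7020, -3) = 21060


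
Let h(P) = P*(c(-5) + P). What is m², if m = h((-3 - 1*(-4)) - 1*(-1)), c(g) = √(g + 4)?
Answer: 12 + 16*I ≈ 12.0 + 16.0*I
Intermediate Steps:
c(g) = √(4 + g)
h(P) = P*(I + P) (h(P) = P*(√(4 - 5) + P) = P*(√(-1) + P) = P*(I + P))
m = 4 + 2*I (m = ((-3 - 1*(-4)) - 1*(-1))*(I + ((-3 - 1*(-4)) - 1*(-1))) = ((-3 + 4) + 1)*(I + ((-3 + 4) + 1)) = (1 + 1)*(I + (1 + 1)) = 2*(I + 2) = 2*(2 + I) = 4 + 2*I ≈ 4.0 + 2.0*I)
m² = (4 + 2*I)²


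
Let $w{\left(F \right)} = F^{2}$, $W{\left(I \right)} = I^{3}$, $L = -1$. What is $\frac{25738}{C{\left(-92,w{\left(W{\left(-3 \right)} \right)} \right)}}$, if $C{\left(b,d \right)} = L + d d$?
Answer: $\frac{12869}{265720} \approx 0.048431$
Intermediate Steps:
$C{\left(b,d \right)} = -1 + d^{2}$ ($C{\left(b,d \right)} = -1 + d d = -1 + d^{2}$)
$\frac{25738}{C{\left(-92,w{\left(W{\left(-3 \right)} \right)} \right)}} = \frac{25738}{-1 + \left(\left(\left(-3\right)^{3}\right)^{2}\right)^{2}} = \frac{25738}{-1 + \left(\left(-27\right)^{2}\right)^{2}} = \frac{25738}{-1 + 729^{2}} = \frac{25738}{-1 + 531441} = \frac{25738}{531440} = 25738 \cdot \frac{1}{531440} = \frac{12869}{265720}$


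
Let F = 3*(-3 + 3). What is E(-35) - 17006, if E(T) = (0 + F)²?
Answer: -17006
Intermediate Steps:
F = 0 (F = 3*0 = 0)
E(T) = 0 (E(T) = (0 + 0)² = 0² = 0)
E(-35) - 17006 = 0 - 17006 = -17006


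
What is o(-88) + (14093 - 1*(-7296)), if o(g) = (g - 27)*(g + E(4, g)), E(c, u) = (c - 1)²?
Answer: 30474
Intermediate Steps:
E(c, u) = (-1 + c)²
o(g) = (-27 + g)*(9 + g) (o(g) = (g - 27)*(g + (-1 + 4)²) = (-27 + g)*(g + 3²) = (-27 + g)*(g + 9) = (-27 + g)*(9 + g))
o(-88) + (14093 - 1*(-7296)) = (-243 + (-88)² - 18*(-88)) + (14093 - 1*(-7296)) = (-243 + 7744 + 1584) + (14093 + 7296) = 9085 + 21389 = 30474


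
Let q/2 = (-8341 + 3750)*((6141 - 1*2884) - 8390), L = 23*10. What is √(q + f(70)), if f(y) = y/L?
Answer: √24932408135/23 ≈ 6865.2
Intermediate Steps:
L = 230
f(y) = y/230
q = 47131206 (q = 2*((-8341 + 3750)*((6141 - 1*2884) - 8390)) = 2*(-4591*((6141 - 2884) - 8390)) = 2*(-4591*(3257 - 8390)) = 2*(-4591*(-5133)) = 2*23565603 = 47131206)
√(q + f(70)) = √(47131206 + (1/230)*70) = √(47131206 + 7/23) = √(1084017745/23) = √24932408135/23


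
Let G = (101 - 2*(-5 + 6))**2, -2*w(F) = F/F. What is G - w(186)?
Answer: 19603/2 ≈ 9801.5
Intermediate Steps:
w(F) = -1/2 (w(F) = -F/(2*F) = -1/2*1 = -1/2)
G = 9801 (G = (101 - 2*1)**2 = (101 - 2)**2 = 99**2 = 9801)
G - w(186) = 9801 - 1*(-1/2) = 9801 + 1/2 = 19603/2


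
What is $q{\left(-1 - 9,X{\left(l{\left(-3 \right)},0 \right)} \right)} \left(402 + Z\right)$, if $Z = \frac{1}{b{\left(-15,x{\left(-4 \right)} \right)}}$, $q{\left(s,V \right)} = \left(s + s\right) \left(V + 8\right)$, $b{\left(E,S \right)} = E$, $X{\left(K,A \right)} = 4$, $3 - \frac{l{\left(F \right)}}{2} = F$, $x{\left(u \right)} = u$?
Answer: $-96464$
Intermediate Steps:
$l{\left(F \right)} = 6 - 2 F$
$q{\left(s,V \right)} = 2 s \left(8 + V\right)$
$Z = - \frac{1}{15}$ ($Z = \frac{1}{-15} = - \frac{1}{15} \approx -0.066667$)
$q{\left(-1 - 9,X{\left(l{\left(-3 \right)},0 \right)} \right)} \left(402 + Z\right) = 2 \left(-1 - 9\right) \left(8 + 4\right) \left(402 - \frac{1}{15}\right) = 2 \left(-1 - 9\right) 12 \cdot \frac{6029}{15} = 2 \left(-10\right) 12 \cdot \frac{6029}{15} = \left(-240\right) \frac{6029}{15} = -96464$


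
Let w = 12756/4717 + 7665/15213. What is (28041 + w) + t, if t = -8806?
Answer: 460176148756/23919907 ≈ 19238.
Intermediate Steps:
w = 76737611/23919907 (w = 12756*(1/4717) + 7665*(1/15213) = 12756/4717 + 2555/5071 = 76737611/23919907 ≈ 3.2081)
(28041 + w) + t = (28041 + 76737611/23919907) - 8806 = 670814849798/23919907 - 8806 = 460176148756/23919907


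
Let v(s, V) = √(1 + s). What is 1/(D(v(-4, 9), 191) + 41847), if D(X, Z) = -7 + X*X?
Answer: 1/41837 ≈ 2.3902e-5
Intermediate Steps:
D(X, Z) = -7 + X²
1/(D(v(-4, 9), 191) + 41847) = 1/((-7 + (√(1 - 4))²) + 41847) = 1/((-7 + (√(-3))²) + 41847) = 1/((-7 + (I*√3)²) + 41847) = 1/((-7 - 3) + 41847) = 1/(-10 + 41847) = 1/41837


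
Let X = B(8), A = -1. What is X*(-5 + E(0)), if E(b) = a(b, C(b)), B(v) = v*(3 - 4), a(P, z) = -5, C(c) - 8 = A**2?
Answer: 80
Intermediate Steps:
C(c) = 9 (C(c) = 8 + (-1)**2 = 8 + 1 = 9)
B(v) = -v (B(v) = v*(-1) = -v)
X = -8 (X = -1*8 = -8)
E(b) = -5
X*(-5 + E(0)) = -8*(-5 - 5) = -8*(-10) = 80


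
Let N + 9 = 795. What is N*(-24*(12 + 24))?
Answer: -679104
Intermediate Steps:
N = 786 (N = -9 + 795 = 786)
N*(-24*(12 + 24)) = 786*(-24*(12 + 24)) = 786*(-24*36) = 786*(-864) = -679104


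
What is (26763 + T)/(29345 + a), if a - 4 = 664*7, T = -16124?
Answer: 10639/33997 ≈ 0.31294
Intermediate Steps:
a = 4652 (a = 4 + 664*7 = 4 + 4648 = 4652)
(26763 + T)/(29345 + a) = (26763 - 16124)/(29345 + 4652) = 10639/33997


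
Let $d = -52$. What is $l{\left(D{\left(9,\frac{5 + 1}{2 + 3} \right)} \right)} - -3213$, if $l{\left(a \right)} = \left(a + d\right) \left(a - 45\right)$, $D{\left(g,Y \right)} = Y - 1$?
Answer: $\frac{138341}{25} \approx 5533.6$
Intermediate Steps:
$D{\left(g,Y \right)} = -1 + Y$
$l{\left(a \right)} = \left(-52 + a\right) \left(-45 + a\right)$ ($l{\left(a \right)} = \left(a - 52\right) \left(a - 45\right) = \left(-52 + a\right) \left(-45 + a\right)$)
$l{\left(D{\left(9,\frac{5 + 1}{2 + 3} \right)} \right)} - -3213 = \left(2340 + \left(-1 + \frac{5 + 1}{2 + 3}\right)^{2} - 97 \left(-1 + \frac{5 + 1}{2 + 3}\right)\right) - -3213 = \left(2340 + \left(-1 + \frac{6}{5}\right)^{2} - 97 \left(-1 + \frac{6}{5}\right)\right) + 3213 = \left(2340 + \left(\frac{1}{5}\right)^{2} - \frac{97}{5}\right) + 3213 = \left(2340 + \frac{1}{25} - \frac{97}{5}\right) + 3213 = \frac{58016}{25} + 3213 = \frac{138341}{25}$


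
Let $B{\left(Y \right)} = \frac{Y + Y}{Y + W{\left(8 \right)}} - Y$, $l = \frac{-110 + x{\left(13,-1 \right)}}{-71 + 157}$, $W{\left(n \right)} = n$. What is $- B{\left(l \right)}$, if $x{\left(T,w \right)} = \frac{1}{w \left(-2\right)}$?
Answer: $- \frac{178047}{199004} \approx -0.89469$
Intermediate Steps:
$x{\left(T,w \right)} = - \frac{1}{2 w}$ ($x{\left(T,w \right)} = \frac{1}{\left(-2\right) w} = - \frac{1}{2 w}$)
$l = - \frac{219}{172}$ ($l = \frac{-110 - \frac{1}{2 \left(-1\right)}}{-71 + 157} = \frac{-110 - - \frac{1}{2}}{86} = \left(-110 + \frac{1}{2}\right) \frac{1}{86} = \left(- \frac{219}{2}\right) \frac{1}{86} = - \frac{219}{172} \approx -1.2733$)
$B{\left(Y \right)} = - Y + \frac{2 Y}{8 + Y}$ ($B{\left(Y \right)} = \frac{Y + Y}{Y + 8} - Y = \frac{2 Y}{8 + Y} - Y = - Y + \frac{2 Y}{8 + Y}$)
$- B{\left(l \right)} = - \frac{\left(-1\right) \left(-219\right) \left(6 - \frac{219}{172}\right)}{172 \left(8 - \frac{219}{172}\right)} = - \frac{\left(-1\right) \left(-219\right) 813}{172 \cdot \frac{1157}{172} \cdot 172} = - \frac{\left(-1\right) \left(-219\right) 172 \cdot 813}{172 \cdot 1157 \cdot 172} = \left(-1\right) \frac{178047}{199004} = - \frac{178047}{199004}$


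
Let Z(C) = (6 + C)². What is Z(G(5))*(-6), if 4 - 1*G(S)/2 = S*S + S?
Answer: -12696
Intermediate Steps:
G(S) = 8 - 2*S - 2*S² (G(S) = 8 - 2*(S*S + S) = 8 - 2*(S² + S) = 8 - 2*(S + S²) = 8 + (-2*S - 2*S²) = 8 - 2*S - 2*S²)
Z(G(5))*(-6) = (6 + (8 - 2*5 - 2*5²))²*(-6) = (6 + (8 - 10 - 2*25))²*(-6) = (6 + (8 - 10 - 50))²*(-6) = (6 - 52)²*(-6) = (-46)²*(-6) = 2116*(-6) = -12696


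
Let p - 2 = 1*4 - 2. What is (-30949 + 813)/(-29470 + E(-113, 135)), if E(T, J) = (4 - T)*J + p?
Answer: 30136/13671 ≈ 2.2044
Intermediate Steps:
p = 4 (p = 2 + (1*4 - 2) = 2 + (4 - 2) = 2 + 2 = 4)
E(T, J) = 4 + J*(4 - T) (E(T, J) = (4 - T)*J + 4 = J*(4 - T) + 4 = 4 + J*(4 - T))
(-30949 + 813)/(-29470 + E(-113, 135)) = (-30949 + 813)/(-29470 + (4 + 4*135 - 1*135*(-113))) = -30136/(-29470 + (4 + 540 + 15255)) = -30136/(-29470 + 15799) = -30136/(-13671) = -30136*(-1/13671) = 30136/13671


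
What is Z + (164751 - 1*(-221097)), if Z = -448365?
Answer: -62517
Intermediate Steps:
Z + (164751 - 1*(-221097)) = -448365 + (164751 - 1*(-221097)) = -448365 + (164751 + 221097) = -448365 + 385848 = -62517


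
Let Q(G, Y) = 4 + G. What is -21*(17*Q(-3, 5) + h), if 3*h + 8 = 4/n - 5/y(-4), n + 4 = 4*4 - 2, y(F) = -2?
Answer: -3213/10 ≈ -321.30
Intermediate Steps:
n = 10 (n = -4 + (4*4 - 2) = -4 + (16 - 2) = -4 + 14 = 10)
h = -17/10 (h = -8/3 + (4/10 - 5/(-2))/3 = -8/3 + (4*(⅒) - 5*(-½))/3 = -8/3 + (⅖ + 5/2)/3 = -8/3 + (⅓)*(29/10) = -8/3 + 29/30 = -17/10 ≈ -1.7000)
-21*(17*Q(-3, 5) + h) = -21*(17*(4 - 3) - 17/10) = -21*(17*1 - 17/10) = -21*(17 - 17/10) = -21*153/10 = -3213/10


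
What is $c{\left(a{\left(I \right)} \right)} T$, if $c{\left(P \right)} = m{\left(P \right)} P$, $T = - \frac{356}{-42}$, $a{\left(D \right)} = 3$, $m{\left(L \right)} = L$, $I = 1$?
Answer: $\frac{534}{7} \approx 76.286$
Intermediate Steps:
$T = \frac{178}{21}$ ($T = \left(-356\right) \left(- \frac{1}{42}\right) = \frac{178}{21} \approx 8.4762$)
$c{\left(P \right)} = P^{2}$ ($c{\left(P \right)} = P P = P^{2}$)
$c{\left(a{\left(I \right)} \right)} T = 3^{2} \cdot \frac{178}{21} = 9 \cdot \frac{178}{21} = \frac{534}{7}$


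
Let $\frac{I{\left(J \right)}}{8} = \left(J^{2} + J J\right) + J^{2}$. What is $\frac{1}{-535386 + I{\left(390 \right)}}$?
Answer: $\frac{1}{3115014} \approx 3.2103 \cdot 10^{-7}$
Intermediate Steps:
$I{\left(J \right)} = 24 J^{2}$ ($I{\left(J \right)} = 8 \left(\left(J^{2} + J J\right) + J^{2}\right) = 8 \left(\left(J^{2} + J^{2}\right) + J^{2}\right) = 8 \left(2 J^{2} + J^{2}\right) = 8 \cdot 3 J^{2} = 24 J^{2}$)
$\frac{1}{-535386 + I{\left(390 \right)}} = \frac{1}{-535386 + 24 \cdot 390^{2}} = \frac{1}{-535386 + 24 \cdot 152100} = \frac{1}{-535386 + 3650400} = \frac{1}{3115014}$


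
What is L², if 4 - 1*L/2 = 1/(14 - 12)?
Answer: 49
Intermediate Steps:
L = 7 (L = 8 - 2/(14 - 12) = 8 - 2/2 = 8 - 2*½ = 8 - 1 = 7)
L² = 7² = 49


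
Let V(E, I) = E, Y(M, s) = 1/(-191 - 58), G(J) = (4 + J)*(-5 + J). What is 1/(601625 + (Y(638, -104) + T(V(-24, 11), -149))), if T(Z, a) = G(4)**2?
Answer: 249/149820560 ≈ 1.6620e-6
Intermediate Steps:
G(J) = (-5 + J)*(4 + J)
Y(M, s) = -1/249 (Y(M, s) = 1/(-249) = -1/249)
T(Z, a) = 64 (T(Z, a) = (-20 + 4**2 - 1*4)**2 = (-20 + 16 - 4)**2 = (-8)**2 = 64)
1/(601625 + (Y(638, -104) + T(V(-24, 11), -149))) = 1/(601625 + (-1/249 + 64)) = 1/(601625 + 15935/249) = 1/(149820560/249) = 249/149820560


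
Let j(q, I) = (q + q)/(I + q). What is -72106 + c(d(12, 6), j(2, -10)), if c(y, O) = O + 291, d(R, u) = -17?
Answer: -143631/2 ≈ -71816.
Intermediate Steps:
j(q, I) = 2*q/(I + q) (j(q, I) = (2*q)/(I + q) = 2*q/(I + q))
c(y, O) = 291 + O
-72106 + c(d(12, 6), j(2, -10)) = -72106 + (291 + 2*2/(-10 + 2)) = -72106 + (291 + 2*2/(-8)) = -72106 + (291 + 2*2*(-1/8)) = -72106 + (291 - 1/2) = -72106 + 581/2 = -143631/2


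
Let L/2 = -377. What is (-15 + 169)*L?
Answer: -116116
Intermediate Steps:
L = -754 (L = 2*(-377) = -754)
(-15 + 169)*L = (-15 + 169)*(-754) = 154*(-754) = -116116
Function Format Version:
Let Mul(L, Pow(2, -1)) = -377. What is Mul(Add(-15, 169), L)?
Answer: -116116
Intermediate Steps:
L = -754 (L = Mul(2, -377) = -754)
Mul(Add(-15, 169), L) = Mul(Add(-15, 169), -754) = Mul(154, -754) = -116116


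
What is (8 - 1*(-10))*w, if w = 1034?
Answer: 18612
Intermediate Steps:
(8 - 1*(-10))*w = (8 - 1*(-10))*1034 = (8 + 10)*1034 = 18*1034 = 18612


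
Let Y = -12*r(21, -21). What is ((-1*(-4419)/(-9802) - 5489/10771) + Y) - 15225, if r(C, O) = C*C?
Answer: -2166231726041/105577342 ≈ -20518.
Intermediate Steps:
r(C, O) = C**2
Y = -5292 (Y = -12*21**2 = -12*441 = -5292)
((-1*(-4419)/(-9802) - 5489/10771) + Y) - 15225 = ((-1*(-4419)/(-9802) - 5489/10771) - 5292) - 15225 = ((4419*(-1/9802) - 5489*1/10771) - 5292) - 15225 = ((-4419/9802 - 5489/10771) - 5292) - 15225 = (-101400227/105577342 - 5292) - 15225 = -558816694091/105577342 - 15225 = -2166231726041/105577342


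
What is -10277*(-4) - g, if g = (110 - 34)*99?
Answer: 33584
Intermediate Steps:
g = 7524 (g = 76*99 = 7524)
-10277*(-4) - g = -10277*(-4) - 1*7524 = 41108 - 7524 = 33584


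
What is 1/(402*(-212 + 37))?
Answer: -1/70350 ≈ -1.4215e-5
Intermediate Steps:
1/(402*(-212 + 37)) = 1/(402*(-175)) = 1/(-70350) = -1/70350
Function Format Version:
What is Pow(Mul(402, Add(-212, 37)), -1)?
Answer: Rational(-1, 70350) ≈ -1.4215e-5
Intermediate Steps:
Pow(Mul(402, Add(-212, 37)), -1) = Pow(Mul(402, -175), -1) = Pow(-70350, -1) = Rational(-1, 70350)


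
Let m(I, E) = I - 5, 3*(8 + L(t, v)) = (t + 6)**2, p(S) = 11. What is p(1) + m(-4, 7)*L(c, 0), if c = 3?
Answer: -160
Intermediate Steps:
L(t, v) = -8 + (6 + t)**2/3 (L(t, v) = -8 + (t + 6)**2/3 = -8 + (6 + t)**2/3)
m(I, E) = -5 + I
p(1) + m(-4, 7)*L(c, 0) = 11 + (-5 - 4)*(-8 + (6 + 3)**2/3) = 11 - 9*(-8 + (1/3)*9**2) = 11 - 9*(-8 + (1/3)*81) = 11 - 9*(-8 + 27) = 11 - 9*19 = 11 - 171 = -160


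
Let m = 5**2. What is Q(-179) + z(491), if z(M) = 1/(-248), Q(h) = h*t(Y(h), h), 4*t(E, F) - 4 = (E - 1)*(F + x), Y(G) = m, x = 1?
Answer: 47366263/248 ≈ 1.9099e+5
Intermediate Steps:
m = 25
Y(G) = 25
t(E, F) = 1 + (1 + F)*(-1 + E)/4 (t(E, F) = 1 + ((E - 1)*(F + 1))/4 = 1 + ((-1 + E)*(1 + F))/4 = 1 + ((1 + F)*(-1 + E))/4 = 1 + (1 + F)*(-1 + E)/4)
Q(h) = h*(7 + 6*h) (Q(h) = h*(3/4 - h/4 + (1/4)*25 + (1/4)*25*h) = h*(3/4 - h/4 + 25/4 + 25*h/4) = h*(7 + 6*h))
z(M) = -1/248
Q(-179) + z(491) = -179*(7 + 6*(-179)) - 1/248 = -179*(7 - 1074) - 1/248 = -179*(-1067) - 1/248 = 190993 - 1/248 = 47366263/248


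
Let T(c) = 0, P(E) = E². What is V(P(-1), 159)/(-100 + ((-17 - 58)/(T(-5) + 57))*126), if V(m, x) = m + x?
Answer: -304/505 ≈ -0.60198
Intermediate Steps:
V(P(-1), 159)/(-100 + ((-17 - 58)/(T(-5) + 57))*126) = ((-1)² + 159)/(-100 + ((-17 - 58)/(0 + 57))*126) = (1 + 159)/(-100 - 75/57*126) = 160/(-100 - 75*1/57*126) = 160/(-100 - 25/19*126) = 160/(-100 - 3150/19) = 160/(-5050/19) = 160*(-19/5050) = -304/505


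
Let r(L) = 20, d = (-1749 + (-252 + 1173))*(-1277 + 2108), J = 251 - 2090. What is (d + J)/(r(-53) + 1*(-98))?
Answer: 229969/26 ≈ 8845.0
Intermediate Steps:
J = -1839
d = -688068 (d = (-1749 + 921)*831 = -828*831 = -688068)
(d + J)/(r(-53) + 1*(-98)) = (-688068 - 1839)/(20 + 1*(-98)) = -689907/(20 - 98) = -689907/(-78) = -689907*(-1/78) = 229969/26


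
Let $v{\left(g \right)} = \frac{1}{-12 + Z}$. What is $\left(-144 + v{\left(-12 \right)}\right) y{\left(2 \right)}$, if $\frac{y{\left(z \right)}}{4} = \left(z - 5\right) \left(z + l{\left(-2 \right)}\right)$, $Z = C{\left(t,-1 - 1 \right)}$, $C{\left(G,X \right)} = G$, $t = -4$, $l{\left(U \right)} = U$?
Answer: $0$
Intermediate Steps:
$Z = -4$
$v{\left(g \right)} = - \frac{1}{16}$ ($v{\left(g \right)} = \frac{1}{-12 - 4} = \frac{1}{-16} = - \frac{1}{16}$)
$y{\left(z \right)} = 4 \left(-5 + z\right) \left(-2 + z\right)$ ($y{\left(z \right)} = 4 \left(z - 5\right) \left(z - 2\right) = 4 \left(-5 + z\right) \left(-2 + z\right)$)
$\left(-144 + v{\left(-12 \right)}\right) y{\left(2 \right)} = \left(-144 - \frac{1}{16}\right) \left(40 - 56 + 4 \cdot 2^{2}\right) = - \frac{2305 \left(40 - 56 + 4 \cdot 4\right)}{16} = - \frac{2305 \left(40 - 56 + 16\right)}{16} = \left(- \frac{2305}{16}\right) 0 = 0$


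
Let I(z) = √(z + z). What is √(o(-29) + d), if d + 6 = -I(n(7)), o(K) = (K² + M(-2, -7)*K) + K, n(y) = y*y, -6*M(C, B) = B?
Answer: √(27798 - 252*√2)/6 ≈ 27.609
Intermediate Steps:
M(C, B) = -B/6
n(y) = y²
o(K) = K² + 13*K/6 (o(K) = (K² + (-⅙*(-7))*K) + K = (K² + 7*K/6) + K = K² + 13*K/6)
I(z) = √2*√z (I(z) = √(2*z) = √2*√z)
d = -6 - 7*√2 (d = -6 - √2*√(7²) = -6 - √2*√49 = -6 - √2*7 = -6 - 7*√2 ≈ -15.899)
√(o(-29) + d) = √((⅙)*(-29)*(13 + 6*(-29)) + (-6 - 7*√2)) = √((⅙)*(-29)*(13 - 174) + (-6 - 7*√2)) = √((⅙)*(-29)*(-161) + (-6 - 7*√2)) = √(4669/6 + (-6 - 7*√2)) = √(4633/6 - 7*√2)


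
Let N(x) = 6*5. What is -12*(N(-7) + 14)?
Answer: -528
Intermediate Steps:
N(x) = 30
-12*(N(-7) + 14) = -12*(30 + 14) = -12*44 = -528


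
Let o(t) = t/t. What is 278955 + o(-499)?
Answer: 278956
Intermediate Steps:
o(t) = 1
278955 + o(-499) = 278955 + 1 = 278956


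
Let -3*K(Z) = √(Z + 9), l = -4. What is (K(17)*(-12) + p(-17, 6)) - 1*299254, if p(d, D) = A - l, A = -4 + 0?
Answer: -299254 + 4*√26 ≈ -2.9923e+5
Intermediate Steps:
A = -4
p(d, D) = 0 (p(d, D) = -4 - 1*(-4) = -4 + 4 = 0)
K(Z) = -√(9 + Z)/3 (K(Z) = -√(Z + 9)/3 = -√(9 + Z)/3)
(K(17)*(-12) + p(-17, 6)) - 1*299254 = (-√(9 + 17)/3*(-12) + 0) - 1*299254 = (-√26/3*(-12) + 0) - 299254 = (4*√26 + 0) - 299254 = 4*√26 - 299254 = -299254 + 4*√26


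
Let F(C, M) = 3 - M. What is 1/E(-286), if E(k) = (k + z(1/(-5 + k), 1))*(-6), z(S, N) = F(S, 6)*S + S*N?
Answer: 97/166448 ≈ 0.00058276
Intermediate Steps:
z(S, N) = -3*S + N*S (z(S, N) = (3 - 1*6)*S + S*N = (3 - 6)*S + N*S = -3*S + N*S)
E(k) = -6*k + 12/(-5 + k) (E(k) = (k + (-3 + 1)/(-5 + k))*(-6) = (k - 2/(-5 + k))*(-6) = -6*k + 12/(-5 + k))
1/E(-286) = 1/(6*(2 - 1*(-286)*(-5 - 286))/(-5 - 286)) = 1/(6*(2 - 1*(-286)*(-291))/(-291)) = 1/(6*(-1/291)*(2 - 83226)) = 1/(6*(-1/291)*(-83224)) = 1/(166448/97) = 97/166448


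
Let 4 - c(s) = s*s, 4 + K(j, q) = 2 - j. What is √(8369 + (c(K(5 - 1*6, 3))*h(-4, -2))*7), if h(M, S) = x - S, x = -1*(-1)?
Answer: 4*√527 ≈ 91.826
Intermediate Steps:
x = 1
K(j, q) = -2 - j (K(j, q) = -4 + (2 - j) = -2 - j)
h(M, S) = 1 - S
c(s) = 4 - s² (c(s) = 4 - s*s = 4 - s²)
√(8369 + (c(K(5 - 1*6, 3))*h(-4, -2))*7) = √(8369 + ((4 - (-2 - (5 - 1*6))²)*(1 - 1*(-2)))*7) = √(8369 + ((4 - (-2 - (5 - 6))²)*(1 + 2))*7) = √(8369 + ((4 - (-2 - 1*(-1))²)*3)*7) = √(8369 + ((4 - (-2 + 1)²)*3)*7) = √(8369 + ((4 - 1*(-1)²)*3)*7) = √(8369 + ((4 - 1*1)*3)*7) = √(8369 + ((4 - 1)*3)*7) = √(8369 + (3*3)*7) = √(8369 + 9*7) = √(8369 + 63) = √8432 = 4*√527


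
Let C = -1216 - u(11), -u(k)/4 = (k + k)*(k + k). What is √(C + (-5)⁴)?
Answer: √1345 ≈ 36.674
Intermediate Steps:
u(k) = -16*k² (u(k) = -4*(k + k)*(k + k) = -4*2*k*2*k = -16*k²)
C = 720 (C = -1216 - (-16)*11² = -1216 - (-16)*121 = -1216 - 1*(-1936) = -1216 + 1936 = 720)
√(C + (-5)⁴) = √(720 + (-5)⁴) = √(720 + 625) = √1345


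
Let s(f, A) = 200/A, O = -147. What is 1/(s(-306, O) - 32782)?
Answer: -147/4819154 ≈ -3.0503e-5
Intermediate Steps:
1/(s(-306, O) - 32782) = 1/(200/(-147) - 32782) = 1/(200*(-1/147) - 32782) = 1/(-200/147 - 32782) = 1/(-4819154/147) = -147/4819154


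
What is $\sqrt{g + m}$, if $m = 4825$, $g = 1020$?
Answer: $\sqrt{5845} \approx 76.453$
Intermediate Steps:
$\sqrt{g + m} = \sqrt{1020 + 4825} = \sqrt{5845}$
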